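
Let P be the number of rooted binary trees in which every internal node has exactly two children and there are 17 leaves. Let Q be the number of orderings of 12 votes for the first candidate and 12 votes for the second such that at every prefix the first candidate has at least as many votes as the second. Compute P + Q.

35565682

A full binary tree with L leaves has L−1 internal nodes and is counted by C_{L−1}; L = 17 gives C_16. So P = C_16 = 35357670.
Ballot sequences with n votes each where one side never trails are Dyck words, counted by C_n; here n = 12. So Q = C_12 = 208012.
P + Q = 35357670 + 208012 = 35565682.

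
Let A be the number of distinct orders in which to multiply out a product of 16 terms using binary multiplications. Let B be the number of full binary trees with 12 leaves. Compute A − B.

9636059

Ways to associate a product of 16 factors correspond to binary trees on 16 leaves, so the count is C_15. So A = C_15 = 9694845.
A full binary tree with L leaves has L−1 internal nodes and is counted by C_{L−1}; L = 12 gives C_11. So B = C_11 = 58786.
A − B = 9694845 − 58786 = 9636059.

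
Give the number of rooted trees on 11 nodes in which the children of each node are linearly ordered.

Rooted ordered (plane) trees on m nodes have m−1 edges and are counted by C_{m−1}; m = 11 gives C_10.
C_10 = C(20,10)/11 = 184756/11 = 16796.

16796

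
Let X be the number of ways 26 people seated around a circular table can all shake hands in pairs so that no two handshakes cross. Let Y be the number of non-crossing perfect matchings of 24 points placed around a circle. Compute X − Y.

534888

Non-crossing handshake pairings of 2n people are counted by C_n; 26 people gives n = 13. So X = C_13 = 742900.
Non-crossing perfect matchings of 2n points on a circle are counted by C_n; with 24 points, n = 12. So Y = C_12 = 208012.
X − Y = 742900 − 208012 = 534888.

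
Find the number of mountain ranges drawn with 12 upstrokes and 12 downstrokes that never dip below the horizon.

Paths of 12 up- and 12 down-steps that never dip below the axis are Dyck paths; their count is C_12.
C_12 = C_11 · 2(2·11+1)/(11+2) = 58786 · 46/13 = 208012.

208012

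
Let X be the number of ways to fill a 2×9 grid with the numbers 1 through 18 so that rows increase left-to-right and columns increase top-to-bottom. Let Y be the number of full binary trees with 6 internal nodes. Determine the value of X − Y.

4730

Standard Young tableaux of shape 2×n are counted by C_n; here n = 9. So X = C_9 = 4862.
The number of full binary trees on 6 internal nodes is the Catalan number C_6. So Y = C_6 = 132.
X − Y = 4862 − 132 = 4730.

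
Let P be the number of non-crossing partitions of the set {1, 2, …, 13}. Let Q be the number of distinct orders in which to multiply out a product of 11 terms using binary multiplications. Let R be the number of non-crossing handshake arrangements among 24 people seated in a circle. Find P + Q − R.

Non-crossing partitions of an n-element set are counted by C_n; here n = 13. So P = C_13 = 742900.
Parenthesizations of m factors correspond to full binary trees with m leaves, counted by C_{m−1}; m = 11 gives C_10. So Q = C_10 = 16796.
Non-crossing handshake pairings of 2n people are counted by C_n; 24 people gives n = 12. So R = C_12 = 208012.
P + Q − R = 742900 + 16796 − 208012 = 551684.

551684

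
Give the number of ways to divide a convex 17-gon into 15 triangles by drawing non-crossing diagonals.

The number of triangulations of a 17-gon is the Catalan number C_15 (index = sides − 2).
C_15 = C(30,15)/16 = 155117520/16 = 9694845.

9694845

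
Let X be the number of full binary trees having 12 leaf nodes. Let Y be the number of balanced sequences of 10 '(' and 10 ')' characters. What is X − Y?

A full binary tree with L leaves has L−1 internal nodes and is counted by C_{L−1}; L = 12 gives C_11. So X = C_11 = 58786.
With 10 pairs the number of balanced bracket strings is the Catalan number C_10. So Y = C_10 = 16796.
X − Y = 58786 − 16796 = 41990.

41990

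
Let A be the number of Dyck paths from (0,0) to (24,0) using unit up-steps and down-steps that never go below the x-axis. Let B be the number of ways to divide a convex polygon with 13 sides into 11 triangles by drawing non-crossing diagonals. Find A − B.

149226

Paths of 12 up- and 12 down-steps that never dip below the axis are Dyck paths; their count is C_12. So A = C_12 = 208012.
Triangulations of a convex m-gon are counted by C_{m−2}; with m = 13 this is C_11. So B = C_11 = 58786.
A − B = 208012 − 58786 = 149226.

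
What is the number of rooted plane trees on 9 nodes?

1430

A rooted plane tree on 9 nodes has 8 edges, and such trees are counted by C_8.
C_8 = C_7 · 2(2·7+1)/(7+2) = 429 · 30/9 = 1430.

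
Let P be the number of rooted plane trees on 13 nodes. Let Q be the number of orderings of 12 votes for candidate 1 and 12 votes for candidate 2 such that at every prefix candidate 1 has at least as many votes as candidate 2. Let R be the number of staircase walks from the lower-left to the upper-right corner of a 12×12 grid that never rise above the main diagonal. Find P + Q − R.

A rooted plane tree on 13 nodes has 12 edges, and such trees are counted by C_12. So P = C_12 = 208012.
Ballot sequences with n votes each where one side never trails are Dyck words, counted by C_n; here n = 12. So Q = C_12 = 208012.
Monotone paths in an n×n grid that stay weakly below the diagonal are counted by C_n; here n = 12. So R = C_12 = 208012.
P + Q − R = 208012 + 208012 − 208012 = 208012.

208012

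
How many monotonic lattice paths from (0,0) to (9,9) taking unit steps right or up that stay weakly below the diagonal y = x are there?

Monotone paths in an n×n grid that stay weakly below the diagonal are counted by C_n; here n = 9.
C_9 = 4862.

4862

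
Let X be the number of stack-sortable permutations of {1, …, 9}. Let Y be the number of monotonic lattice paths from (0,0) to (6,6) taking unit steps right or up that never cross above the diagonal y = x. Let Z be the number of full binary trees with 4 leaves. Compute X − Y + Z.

4735

Stack-sortable permutations are exactly the 231-avoiding ones, counted by C_n; here n = 9. So X = C_9 = 4862.
Sub-diagonal monotone paths from (0,0) to (6,6) biject with Dyck paths of semilength 6, giving C_6. So Y = C_6 = 132.
Full binary trees with 4 leaves have 4−1 = 3 internal nodes, so there are C_3 of them. So Z = C_3 = 5.
X − Y + Z = 4862 − 132 + 5 = 4735.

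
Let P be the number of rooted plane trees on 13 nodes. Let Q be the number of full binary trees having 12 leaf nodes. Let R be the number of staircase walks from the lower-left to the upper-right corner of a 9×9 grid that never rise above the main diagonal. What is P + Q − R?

Rooted ordered (plane) trees on m nodes have m−1 edges and are counted by C_{m−1}; m = 13 gives C_12. So P = C_12 = 208012.
A full binary tree with L leaves has L−1 internal nodes and is counted by C_{L−1}; L = 12 gives C_11. So Q = C_11 = 58786.
Sub-diagonal monotone paths from (0,0) to (9,9) biject with Dyck paths of semilength 9, giving C_9. So R = C_9 = 4862.
P + Q − R = 208012 + 58786 − 4862 = 261936.

261936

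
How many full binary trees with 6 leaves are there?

42

Full binary trees with 6 leaves have 6−1 = 5 internal nodes, so there are C_5 of them.
C_5 = C(10,5)/6 = 252/6 = 42.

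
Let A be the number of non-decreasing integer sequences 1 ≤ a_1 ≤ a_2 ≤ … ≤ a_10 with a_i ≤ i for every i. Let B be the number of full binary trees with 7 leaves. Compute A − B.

Such sub-staircase sequences of length n are counted by C_n; here n = 10. So A = C_10 = 16796.
A full binary tree with L leaves has L−1 internal nodes and is counted by C_{L−1}; L = 7 gives C_6. So B = C_6 = 132.
A − B = 16796 − 132 = 16664.

16664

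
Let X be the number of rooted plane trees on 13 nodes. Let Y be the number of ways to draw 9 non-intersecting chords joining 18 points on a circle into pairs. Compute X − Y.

203150

A rooted plane tree on 13 nodes has 12 edges, and such trees are counted by C_12. So X = C_12 = 208012.
Pairing 18 circle points by 9 non-crossing chords gives C_9 matchings. So Y = C_9 = 4862.
X − Y = 208012 − 4862 = 203150.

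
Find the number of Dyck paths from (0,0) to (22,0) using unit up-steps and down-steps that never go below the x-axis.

Dyck paths of semilength n (length 2n) are counted by C_n; here n = 11.
C_11 = C(22,11)/12 = 705432/12 = 58786.

58786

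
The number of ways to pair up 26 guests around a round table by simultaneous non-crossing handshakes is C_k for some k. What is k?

With 26 = 2·13 people, non-crossing handshake pairings are non-crossing perfect matchings on a circle, counted by C_13.

13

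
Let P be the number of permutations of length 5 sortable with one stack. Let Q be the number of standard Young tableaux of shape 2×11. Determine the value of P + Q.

58828

By Knuth's characterisation, the stack-sortable permutations of length 5 are the 231-avoiders, numbering C_5. So P = C_5 = 42.
By the hook-length formula (or a Dyck-path bijection), SYT of shape 2×11 number C_11. So Q = C_11 = 58786.
P + Q = 42 + 58786 = 58828.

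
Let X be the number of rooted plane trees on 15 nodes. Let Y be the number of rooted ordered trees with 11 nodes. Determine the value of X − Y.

2657644

A rooted plane tree on 15 nodes has 14 edges, and such trees are counted by C_14. So X = C_14 = 2674440.
A rooted plane tree on 11 nodes has 10 edges, and such trees are counted by C_10. So Y = C_10 = 16796.
X − Y = 2674440 − 16796 = 2657644.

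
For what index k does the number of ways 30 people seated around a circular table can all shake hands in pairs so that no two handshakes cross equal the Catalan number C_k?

Non-crossing handshake pairings of 2n people are counted by C_n; 30 people gives n = 15.

15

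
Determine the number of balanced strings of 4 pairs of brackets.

A balanced arrangement of 4 bracket pairs is a Dyck word of semilength 4, so the count is C_4.
C_4 = C(8,4)/5 = 70/5 = 14.

14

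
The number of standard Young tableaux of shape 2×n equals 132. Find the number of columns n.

6

Standard Young tableaux of shape 2×n are counted by C_n; 132 = C_6.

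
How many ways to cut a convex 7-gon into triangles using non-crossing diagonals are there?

The number of triangulations of a 7-gon is the Catalan number C_5 (index = sides − 2).
C_5 = C(10,5)/6 = 252/6 = 42.

42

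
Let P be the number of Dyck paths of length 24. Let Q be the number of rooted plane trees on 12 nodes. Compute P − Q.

Dyck paths of semilength n (length 2n) are counted by C_n; here n = 12. So P = C_12 = 208012.
A rooted plane tree on 12 nodes has 11 edges, and such trees are counted by C_11. So Q = C_11 = 58786.
P − Q = 208012 − 58786 = 149226.

149226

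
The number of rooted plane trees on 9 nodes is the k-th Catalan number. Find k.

A rooted plane tree on 9 nodes has 8 edges, and such trees are counted by C_8.

8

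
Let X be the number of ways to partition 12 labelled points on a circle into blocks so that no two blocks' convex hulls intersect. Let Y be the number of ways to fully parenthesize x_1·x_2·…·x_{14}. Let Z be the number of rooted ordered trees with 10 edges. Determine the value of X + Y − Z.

The non-crossing partitions of [12] form a lattice of size C_12. So X = C_12 = 208012.
Bracketing 14 factors into binary products is counted by C_{14−1} = C_13. So Y = C_13 = 742900.
Rooted ordered trees with n edges are counted by C_n; here n = 10. So Z = C_10 = 16796.
X + Y − Z = 208012 + 742900 − 16796 = 934116.

934116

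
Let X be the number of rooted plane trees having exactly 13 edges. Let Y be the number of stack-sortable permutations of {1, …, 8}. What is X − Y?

741470

A rooted plane tree with 13 edges has 14 nodes, and the count is C_13. So X = C_13 = 742900.
Stack-sortable permutations are exactly the 231-avoiding ones, counted by C_n; here n = 8. So Y = C_8 = 1430.
X − Y = 742900 − 1430 = 741470.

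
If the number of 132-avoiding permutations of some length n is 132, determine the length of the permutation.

6

Permutations of [n] avoiding a fixed length-3 pattern are counted by C_n; 132 = C_6.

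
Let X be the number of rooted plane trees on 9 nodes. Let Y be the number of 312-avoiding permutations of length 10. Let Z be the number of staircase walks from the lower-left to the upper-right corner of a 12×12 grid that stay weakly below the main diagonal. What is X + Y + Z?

A rooted plane tree on 9 nodes has 8 edges, and such trees are counted by C_8. So X = C_8 = 1430.
For any fixed pattern of length 3, the pattern-avoiding permutations of [10] number C_10. So Y = C_10 = 16796.
Monotone paths in an n×n grid that stay weakly below the diagonal are counted by C_n; here n = 12. So Z = C_12 = 208012.
X + Y + Z = 1430 + 16796 + 208012 = 226238.

226238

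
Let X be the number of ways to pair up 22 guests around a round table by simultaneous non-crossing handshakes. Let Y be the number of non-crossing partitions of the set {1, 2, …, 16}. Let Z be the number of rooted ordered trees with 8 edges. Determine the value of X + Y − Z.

Non-crossing handshake pairings of 2n people are counted by C_n; 22 people gives n = 11. So X = C_11 = 58786.
Non-crossing partitions of an n-element set are counted by C_n; here n = 16. So Y = C_16 = 35357670.
Rooted ordered trees with n edges are counted by C_n; here n = 8. So Z = C_8 = 1430.
X + Y − Z = 58786 + 35357670 − 1430 = 35415026.

35415026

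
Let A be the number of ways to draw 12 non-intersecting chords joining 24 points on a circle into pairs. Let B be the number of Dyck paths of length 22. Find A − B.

Pairing 24 circle points by 12 non-crossing chords gives C_12 matchings. So A = C_12 = 208012.
Dyck paths of semilength n (length 2n) are counted by C_n; here n = 11. So B = C_11 = 58786.
A − B = 208012 − 58786 = 149226.

149226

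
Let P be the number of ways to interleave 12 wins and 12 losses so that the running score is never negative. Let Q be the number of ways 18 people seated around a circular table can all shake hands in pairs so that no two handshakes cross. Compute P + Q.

Ballot sequences with n votes each where one side never trails are Dyck words, counted by C_n; here n = 12. So P = C_12 = 208012.
With 18 = 2·9 people, non-crossing handshake pairings are non-crossing perfect matchings on a circle, counted by C_9. So Q = C_9 = 4862.
P + Q = 208012 + 4862 = 212874.

212874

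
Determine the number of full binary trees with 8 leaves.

429

A full binary tree with L leaves has L−1 internal nodes and is counted by C_{L−1}; L = 8 gives C_7.
C_7 = 429.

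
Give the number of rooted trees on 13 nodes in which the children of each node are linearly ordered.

Rooted ordered (plane) trees on m nodes have m−1 edges and are counted by C_{m−1}; m = 13 gives C_12.
C_12 = C(24,12)/13 = 2704156/13 = 208012.

208012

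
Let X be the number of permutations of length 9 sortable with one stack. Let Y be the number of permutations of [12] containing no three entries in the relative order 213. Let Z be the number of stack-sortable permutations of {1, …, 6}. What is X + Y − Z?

By Knuth's characterisation, the stack-sortable permutations of length 9 are the 231-avoiders, numbering C_9. So X = C_9 = 4862.
For any fixed pattern of length 3, the pattern-avoiding permutations of [12] number C_12. So Y = C_12 = 208012.
By Knuth's characterisation, the stack-sortable permutations of length 6 are the 231-avoiders, numbering C_6. So Z = C_6 = 132.
X + Y − Z = 4862 + 208012 − 132 = 212742.

212742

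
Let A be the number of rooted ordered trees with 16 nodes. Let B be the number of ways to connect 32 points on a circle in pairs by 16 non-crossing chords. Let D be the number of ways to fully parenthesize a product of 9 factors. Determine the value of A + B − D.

A rooted plane tree on 16 nodes has 15 edges, and such trees are counted by C_15. So A = C_15 = 9694845.
Pairing 32 circle points by 16 non-crossing chords gives C_16 matchings. So B = C_16 = 35357670.
Bracketing 9 factors into binary products is counted by C_{9−1} = C_8. So D = C_8 = 1430.
A + B − D = 9694845 + 35357670 − 1430 = 45051085.

45051085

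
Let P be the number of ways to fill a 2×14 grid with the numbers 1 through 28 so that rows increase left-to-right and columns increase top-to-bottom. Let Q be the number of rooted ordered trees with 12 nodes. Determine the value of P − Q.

Standard Young tableaux of shape 2×n are counted by C_n; here n = 14. So P = C_14 = 2674440.
A rooted plane tree on 12 nodes has 11 edges, and such trees are counted by C_11. So Q = C_11 = 58786.
P − Q = 2674440 − 58786 = 2615654.

2615654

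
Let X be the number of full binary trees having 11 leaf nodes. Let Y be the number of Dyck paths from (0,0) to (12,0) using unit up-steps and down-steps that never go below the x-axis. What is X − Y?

16664

A full binary tree with L leaves has L−1 internal nodes and is counted by C_{L−1}; L = 11 gives C_10. So X = C_10 = 16796.
Paths of 6 up- and 6 down-steps that never dip below the axis are Dyck paths; their count is C_6. So Y = C_6 = 132.
X − Y = 16796 − 132 = 16664.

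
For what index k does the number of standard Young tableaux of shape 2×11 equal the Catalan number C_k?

By the hook-length formula (or a Dyck-path bijection), SYT of shape 2×11 number C_11.

11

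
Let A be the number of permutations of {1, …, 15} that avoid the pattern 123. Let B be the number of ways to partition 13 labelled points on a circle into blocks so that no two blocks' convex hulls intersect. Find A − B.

Permutations of [n] avoiding any single length-3 pattern are counted by C_n; here n = 15. So A = C_15 = 9694845.
Non-crossing partitions of an n-element set are counted by C_n; here n = 13. So B = C_13 = 742900.
A − B = 9694845 − 742900 = 8951945.

8951945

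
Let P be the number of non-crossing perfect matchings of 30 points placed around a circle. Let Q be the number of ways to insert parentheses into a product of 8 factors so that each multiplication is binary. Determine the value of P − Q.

Non-crossing perfect matchings of 2n points on a circle are counted by C_n; with 30 points, n = 15. So P = C_15 = 9694845.
Bracketing 8 factors into binary products is counted by C_{8−1} = C_7. So Q = C_7 = 429.
P − Q = 9694845 − 429 = 9694416.

9694416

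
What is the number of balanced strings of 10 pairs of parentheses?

With 10 pairs the number of balanced bracket strings is the Catalan number C_10.
C_10 = 16796.

16796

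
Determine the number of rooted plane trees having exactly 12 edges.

208012

A rooted plane tree with 12 edges has 13 nodes, and the count is C_12.
C_12 = C_11 · 2(2·11+1)/(11+2) = 58786 · 46/13 = 208012.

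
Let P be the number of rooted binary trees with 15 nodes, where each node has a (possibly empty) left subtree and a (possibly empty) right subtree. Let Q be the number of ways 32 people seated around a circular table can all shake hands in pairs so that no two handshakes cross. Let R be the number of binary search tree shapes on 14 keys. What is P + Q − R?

42378075

Binary trees (left/right distinguished) on n nodes are counted by C_n; here n = 15. So P = C_15 = 9694845.
With 32 = 2·16 people, non-crossing handshake pairings are non-crossing perfect matchings on a circle, counted by C_16. So Q = C_16 = 35357670.
Binary trees (left/right distinguished) on n nodes are counted by C_n; here n = 14. So R = C_14 = 2674440.
P + Q − R = 9694845 + 35357670 − 2674440 = 42378075.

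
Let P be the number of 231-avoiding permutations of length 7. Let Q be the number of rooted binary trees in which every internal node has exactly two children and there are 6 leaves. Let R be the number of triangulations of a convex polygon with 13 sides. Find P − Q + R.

59173

Permutations of [n] avoiding any single length-3 pattern are counted by C_n; here n = 7. So P = C_7 = 429.
Full binary trees with 6 leaves have 6−1 = 5 internal nodes, so there are C_5 of them. So Q = C_5 = 42.
The number of triangulations of a 13-gon is the Catalan number C_11 (index = sides − 2). So R = C_11 = 58786.
P − Q + R = 429 − 42 + 58786 = 59173.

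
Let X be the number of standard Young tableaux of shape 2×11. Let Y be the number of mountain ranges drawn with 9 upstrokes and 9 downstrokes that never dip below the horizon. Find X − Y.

Standard Young tableaux of shape 2×n are counted by C_n; here n = 11. So X = C_11 = 58786.
A Dyck path with 9 up-steps and 9 down-steps has semilength 9, so there are C_9 of them. So Y = C_9 = 4862.
X − Y = 58786 − 4862 = 53924.

53924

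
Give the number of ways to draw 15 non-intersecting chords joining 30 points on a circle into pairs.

Pairing 30 circle points by 15 non-crossing chords gives C_15 matchings.
C_15 = 9694845.

9694845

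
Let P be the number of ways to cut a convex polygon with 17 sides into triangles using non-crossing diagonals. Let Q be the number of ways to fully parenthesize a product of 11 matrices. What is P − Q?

Triangulations of a convex m-gon are counted by C_{m−2}; with m = 17 this is C_15. So P = C_15 = 9694845.
Ways to associate a product of 11 factors correspond to binary trees on 11 leaves, so the count is C_10. So Q = C_10 = 16796.
P − Q = 9694845 − 16796 = 9678049.

9678049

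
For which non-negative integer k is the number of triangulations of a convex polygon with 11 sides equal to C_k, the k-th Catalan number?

9

The number of triangulations of an 11-gon is the Catalan number C_9 (index = sides − 2).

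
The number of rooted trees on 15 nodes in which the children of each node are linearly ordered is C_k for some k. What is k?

14

Rooted ordered (plane) trees on m nodes have m−1 edges and are counted by C_{m−1}; m = 15 gives C_14.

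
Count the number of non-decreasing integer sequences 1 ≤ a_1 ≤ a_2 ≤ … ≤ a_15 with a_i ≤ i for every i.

Such sub-staircase sequences of length n are counted by C_n; here n = 15.
C_15 = C_14 · 2(2·14+1)/(14+2) = 2674440 · 58/16 = 9694845.

9694845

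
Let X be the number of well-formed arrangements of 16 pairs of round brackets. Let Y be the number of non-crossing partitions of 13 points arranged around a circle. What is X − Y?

A balanced arrangement of 16 bracket pairs is a Dyck word of semilength 16, so the count is C_16. So X = C_16 = 35357670.
The non-crossing partitions of [13] form a lattice of size C_13. So Y = C_13 = 742900.
X − Y = 35357670 − 742900 = 34614770.

34614770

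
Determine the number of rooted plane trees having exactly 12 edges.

A rooted plane tree with 12 edges has 13 nodes, and the count is C_12.
C_12 = 208012.

208012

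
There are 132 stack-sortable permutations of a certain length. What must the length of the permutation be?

Stack-sortable permutations of [n] are counted by C_n; 132 = C_6.

6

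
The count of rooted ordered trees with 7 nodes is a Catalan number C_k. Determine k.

Rooted ordered (plane) trees on m nodes have m−1 edges and are counted by C_{m−1}; m = 7 gives C_6.

6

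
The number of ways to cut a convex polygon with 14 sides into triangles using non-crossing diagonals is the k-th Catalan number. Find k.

The number of triangulations of a 14-gon is the Catalan number C_12 (index = sides − 2).

12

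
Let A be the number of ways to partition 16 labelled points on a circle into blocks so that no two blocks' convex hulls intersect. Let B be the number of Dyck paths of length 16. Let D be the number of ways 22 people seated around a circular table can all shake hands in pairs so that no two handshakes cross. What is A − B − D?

35297454

Non-crossing partitions of an n-element set are counted by C_n; here n = 16. So A = C_16 = 35357670.
Dyck paths of semilength n (length 2n) are counted by C_n; here n = 8. So B = C_8 = 1430.
With 22 = 2·11 people, non-crossing handshake pairings are non-crossing perfect matchings on a circle, counted by C_11. So D = C_11 = 58786.
A − B − D = 35357670 − 1430 − 58786 = 35297454.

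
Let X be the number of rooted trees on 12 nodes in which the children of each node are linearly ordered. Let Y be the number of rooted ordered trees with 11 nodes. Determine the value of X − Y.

Rooted ordered (plane) trees on m nodes have m−1 edges and are counted by C_{m−1}; m = 12 gives C_11. So X = C_11 = 58786.
A rooted plane tree on 11 nodes has 10 edges, and such trees are counted by C_10. So Y = C_10 = 16796.
X − Y = 58786 − 16796 = 41990.

41990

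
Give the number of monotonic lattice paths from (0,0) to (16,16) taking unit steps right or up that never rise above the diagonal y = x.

Sub-diagonal monotone paths from (0,0) to (16,16) biject with Dyck paths of semilength 16, giving C_16.
C_16 = 35357670.

35357670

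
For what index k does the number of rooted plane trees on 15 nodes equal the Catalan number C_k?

A rooted plane tree on 15 nodes has 14 edges, and such trees are counted by C_14.

14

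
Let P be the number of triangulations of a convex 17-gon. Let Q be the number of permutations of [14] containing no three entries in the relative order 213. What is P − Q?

The number of triangulations of a 17-gon is the Catalan number C_15 (index = sides − 2). So P = C_15 = 9694845.
Permutations of [n] avoiding any single length-3 pattern are counted by C_n; here n = 14. So Q = C_14 = 2674440.
P − Q = 9694845 − 2674440 = 7020405.

7020405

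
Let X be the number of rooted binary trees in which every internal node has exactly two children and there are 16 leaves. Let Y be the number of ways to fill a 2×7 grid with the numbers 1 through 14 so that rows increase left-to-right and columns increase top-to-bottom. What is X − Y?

A full binary tree with L leaves has L−1 internal nodes and is counted by C_{L−1}; L = 16 gives C_15. So X = C_15 = 9694845.
Standard Young tableaux of shape 2×n are counted by C_n; here n = 7. So Y = C_7 = 429.
X − Y = 9694845 − 429 = 9694416.

9694416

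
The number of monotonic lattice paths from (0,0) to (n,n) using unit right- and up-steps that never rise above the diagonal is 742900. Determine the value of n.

13

Such diagonal-avoiding paths in an n×n grid are counted by C_n. Since C_13 = 742900, the index is 13.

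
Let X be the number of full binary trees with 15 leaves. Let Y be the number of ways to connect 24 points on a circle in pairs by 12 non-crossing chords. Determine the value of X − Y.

Full binary trees with 15 leaves have 15−1 = 14 internal nodes, so there are C_14 of them. So X = C_14 = 2674440.
Pairing 24 circle points by 12 non-crossing chords gives C_12 matchings. So Y = C_12 = 208012.
X − Y = 2674440 − 208012 = 2466428.

2466428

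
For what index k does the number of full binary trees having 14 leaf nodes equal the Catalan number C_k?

A full binary tree with L leaves has L−1 internal nodes and is counted by C_{L−1}; L = 14 gives C_13.

13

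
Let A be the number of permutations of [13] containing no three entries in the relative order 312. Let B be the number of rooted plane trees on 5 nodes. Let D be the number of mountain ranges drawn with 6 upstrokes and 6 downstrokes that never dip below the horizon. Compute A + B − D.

742782

For any fixed pattern of length 3, the pattern-avoiding permutations of [13] number C_13. So A = C_13 = 742900.
Rooted ordered (plane) trees on m nodes have m−1 edges and are counted by C_{m−1}; m = 5 gives C_4. So B = C_4 = 14.
Paths of 6 up- and 6 down-steps that never dip below the axis are Dyck paths; their count is C_6. So D = C_6 = 132.
A + B − D = 742900 + 14 − 132 = 742782.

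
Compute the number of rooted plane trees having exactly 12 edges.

208012

A rooted plane tree with 12 edges has 13 nodes, and the count is C_12.
C_12 = C(24,12)/13 = 2704156/13 = 208012.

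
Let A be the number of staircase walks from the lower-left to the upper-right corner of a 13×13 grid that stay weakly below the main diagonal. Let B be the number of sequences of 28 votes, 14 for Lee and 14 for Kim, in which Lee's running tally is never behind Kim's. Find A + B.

Sub-diagonal monotone paths from (0,0) to (13,13) biject with Dyck paths of semilength 13, giving C_13. So A = C_13 = 742900.
Reading a vote for the leader as '(' and for the other as ')' turns such a sequence into a balanced string of 14 pairs, so the count is C_14. So B = C_14 = 2674440.
A + B = 742900 + 2674440 = 3417340.

3417340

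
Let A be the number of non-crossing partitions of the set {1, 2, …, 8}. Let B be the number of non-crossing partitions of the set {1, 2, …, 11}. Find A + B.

The non-crossing partitions of [8] form a lattice of size C_8. So A = C_8 = 1430.
The non-crossing partitions of [11] form a lattice of size C_11. So B = C_11 = 58786.
A + B = 1430 + 58786 = 60216.

60216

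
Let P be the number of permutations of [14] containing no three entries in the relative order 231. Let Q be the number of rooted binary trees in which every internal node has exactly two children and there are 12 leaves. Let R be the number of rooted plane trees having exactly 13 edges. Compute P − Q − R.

1872754

Permutations of [n] avoiding any single length-3 pattern are counted by C_n; here n = 14. So P = C_14 = 2674440.
A full binary tree with L leaves has L−1 internal nodes and is counted by C_{L−1}; L = 12 gives C_11. So Q = C_11 = 58786.
Rooted ordered trees with n edges are counted by C_n; here n = 13. So R = C_13 = 742900.
P − Q − R = 2674440 − 58786 − 742900 = 1872754.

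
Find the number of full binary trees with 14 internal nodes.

2674440

The number of full binary trees on 14 internal nodes is the Catalan number C_14.
C_14 = 2674440.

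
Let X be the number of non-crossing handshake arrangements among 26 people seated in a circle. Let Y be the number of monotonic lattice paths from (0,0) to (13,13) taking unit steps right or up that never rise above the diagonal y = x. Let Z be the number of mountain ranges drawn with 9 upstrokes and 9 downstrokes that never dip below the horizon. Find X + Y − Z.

1480938

With 26 = 2·13 people, non-crossing handshake pairings are non-crossing perfect matchings on a circle, counted by C_13. So X = C_13 = 742900.
Sub-diagonal monotone paths from (0,0) to (13,13) biject with Dyck paths of semilength 13, giving C_13. So Y = C_13 = 742900.
Dyck paths of semilength n (length 2n) are counted by C_n; here n = 9. So Z = C_9 = 4862.
X + Y − Z = 742900 + 742900 − 4862 = 1480938.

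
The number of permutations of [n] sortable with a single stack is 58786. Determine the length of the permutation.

11

Stack-sortable permutations of [n] are counted by C_n; 58786 = C_11.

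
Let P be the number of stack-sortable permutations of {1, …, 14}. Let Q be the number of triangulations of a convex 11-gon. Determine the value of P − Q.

2669578

Stack-sortable permutations are exactly the 231-avoiding ones, counted by C_n; here n = 14. So P = C_14 = 2674440.
Triangulations of a convex m-gon are counted by C_{m−2}; with m = 11 this is C_9. So Q = C_9 = 4862.
P − Q = 2674440 − 4862 = 2669578.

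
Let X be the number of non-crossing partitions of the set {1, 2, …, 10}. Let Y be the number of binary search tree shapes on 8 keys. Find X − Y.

The non-crossing partitions of [10] form a lattice of size C_10. So X = C_10 = 16796.
Binary trees (left/right distinguished) on n nodes are counted by C_n; here n = 8. So Y = C_8 = 1430.
X − Y = 16796 − 1430 = 15366.

15366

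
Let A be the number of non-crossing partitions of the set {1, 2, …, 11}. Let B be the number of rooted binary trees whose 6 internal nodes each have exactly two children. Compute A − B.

58654

Non-crossing partitions of an n-element set are counted by C_n; here n = 11. So A = C_11 = 58786.
The number of full binary trees on 6 internal nodes is the Catalan number C_6. So B = C_6 = 132.
A − B = 58786 − 132 = 58654.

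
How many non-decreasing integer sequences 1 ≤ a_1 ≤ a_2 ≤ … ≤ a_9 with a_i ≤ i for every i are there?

Weakly increasing sequences with a_i ≤ i biject with Dyck paths of semilength 9, so there are C_9.
C_9 = 4862.

4862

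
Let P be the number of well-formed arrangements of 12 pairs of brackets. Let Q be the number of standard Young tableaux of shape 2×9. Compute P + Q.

212874

Balanced strings of n pairs of brackets are counted by C_n; here n = 12. So P = C_12 = 208012.
Standard Young tableaux of shape 2×n are counted by C_n; here n = 9. So Q = C_9 = 4862.
P + Q = 208012 + 4862 = 212874.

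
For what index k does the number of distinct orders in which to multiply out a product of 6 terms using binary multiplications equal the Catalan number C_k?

5

Ways to associate a product of 6 factors correspond to binary trees on 6 leaves, so the count is C_5.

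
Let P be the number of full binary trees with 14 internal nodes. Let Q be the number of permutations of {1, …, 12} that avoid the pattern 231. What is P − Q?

The number of full binary trees on 14 internal nodes is the Catalan number C_14. So P = C_14 = 2674440.
Permutations of [n] avoiding any single length-3 pattern are counted by C_n; here n = 12. So Q = C_12 = 208012.
P − Q = 2674440 − 208012 = 2466428.

2466428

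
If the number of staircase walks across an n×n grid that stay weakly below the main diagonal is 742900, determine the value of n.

13

Such diagonal-avoiding paths in an n×n grid are counted by C_n, and C_13 = 742900.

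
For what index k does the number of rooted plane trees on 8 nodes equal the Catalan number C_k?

7

Rooted ordered (plane) trees on m nodes have m−1 edges and are counted by C_{m−1}; m = 8 gives C_7.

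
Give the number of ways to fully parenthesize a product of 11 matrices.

16796

Bracketing 11 factors into binary products is counted by C_{11−1} = C_10.
C_10 = C_9 · 2(2·9+1)/(9+2) = 4862 · 38/11 = 16796.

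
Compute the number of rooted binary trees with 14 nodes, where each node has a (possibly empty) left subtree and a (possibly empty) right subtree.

Binary trees (left/right distinguished) on n nodes are counted by C_n; here n = 14.
C_14 = 2674440.

2674440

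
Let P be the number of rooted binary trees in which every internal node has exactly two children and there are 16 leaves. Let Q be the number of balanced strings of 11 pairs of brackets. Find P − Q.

Full binary trees with 16 leaves have 16−1 = 15 internal nodes, so there are C_15 of them. So P = C_15 = 9694845.
A balanced arrangement of 11 bracket pairs is a Dyck word of semilength 11, so the count is C_11. So Q = C_11 = 58786.
P − Q = 9694845 − 58786 = 9636059.

9636059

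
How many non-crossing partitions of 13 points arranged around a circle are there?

742900

The non-crossing partitions of [13] form a lattice of size C_13.
C_13 = C_12 · 2(2·12+1)/(12+2) = 208012 · 50/14 = 742900.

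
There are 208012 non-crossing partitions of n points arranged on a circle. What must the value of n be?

Non-crossing partitions of [n] are counted by C_n; 208012 = C_12.

12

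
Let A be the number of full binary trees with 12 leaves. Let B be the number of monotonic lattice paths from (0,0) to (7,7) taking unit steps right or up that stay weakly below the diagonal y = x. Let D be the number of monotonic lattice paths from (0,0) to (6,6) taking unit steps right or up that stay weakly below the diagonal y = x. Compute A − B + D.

A full binary tree with L leaves has L−1 internal nodes and is counted by C_{L−1}; L = 12 gives C_11. So A = C_11 = 58786.
Sub-diagonal monotone paths from (0,0) to (7,7) biject with Dyck paths of semilength 7, giving C_7. So B = C_7 = 429.
Sub-diagonal monotone paths from (0,0) to (6,6) biject with Dyck paths of semilength 6, giving C_6. So D = C_6 = 132.
A − B + D = 58786 − 429 + 132 = 58489.

58489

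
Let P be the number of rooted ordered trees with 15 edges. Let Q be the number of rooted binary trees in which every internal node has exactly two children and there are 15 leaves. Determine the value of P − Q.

A rooted plane tree with 15 edges has 16 nodes, and the count is C_15. So P = C_15 = 9694845.
A full binary tree with L leaves has L−1 internal nodes and is counted by C_{L−1}; L = 15 gives C_14. So Q = C_14 = 2674440.
P − Q = 9694845 − 2674440 = 7020405.

7020405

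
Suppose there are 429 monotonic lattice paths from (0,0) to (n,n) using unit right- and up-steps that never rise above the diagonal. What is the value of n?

Such diagonal-avoiding paths in an n×n grid are counted by C_n. Since C_7 = 429, the index is 7.

7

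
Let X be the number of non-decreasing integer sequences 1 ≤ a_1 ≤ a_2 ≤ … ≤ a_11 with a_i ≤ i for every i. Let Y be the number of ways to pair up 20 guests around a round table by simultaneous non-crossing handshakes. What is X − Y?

41990

Weakly increasing sequences with a_i ≤ i biject with Dyck paths of semilength 11, so there are C_11. So X = C_11 = 58786.
Non-crossing handshake pairings of 2n people are counted by C_n; 20 people gives n = 10. So Y = C_10 = 16796.
X − Y = 58786 − 16796 = 41990.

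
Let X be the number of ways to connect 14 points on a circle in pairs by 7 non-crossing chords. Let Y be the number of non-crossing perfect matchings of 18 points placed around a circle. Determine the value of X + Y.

Non-crossing perfect matchings of 2n points on a circle are counted by C_n; with 14 points, n = 7. So X = C_7 = 429.
Non-crossing perfect matchings of 2n points on a circle are counted by C_n; with 18 points, n = 9. So Y = C_9 = 4862.
X + Y = 429 + 4862 = 5291.

5291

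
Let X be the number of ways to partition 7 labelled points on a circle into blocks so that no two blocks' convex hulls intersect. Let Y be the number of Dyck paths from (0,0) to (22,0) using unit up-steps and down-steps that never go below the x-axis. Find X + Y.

59215

Non-crossing partitions of an n-element set are counted by C_n; here n = 7. So X = C_7 = 429.
A Dyck path with 11 up-steps and 11 down-steps has semilength 11, so there are C_11 of them. So Y = C_11 = 58786.
X + Y = 429 + 58786 = 59215.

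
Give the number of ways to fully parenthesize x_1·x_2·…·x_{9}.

1430

Ways to associate a product of 9 factors correspond to binary trees on 9 leaves, so the count is C_8.
C_8 = 1430.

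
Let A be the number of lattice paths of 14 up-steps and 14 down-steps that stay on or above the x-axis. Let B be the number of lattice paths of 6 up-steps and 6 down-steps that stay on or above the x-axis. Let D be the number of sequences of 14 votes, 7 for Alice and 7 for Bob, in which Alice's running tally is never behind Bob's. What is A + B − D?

Dyck paths of semilength n (length 2n) are counted by C_n; here n = 14. So A = C_14 = 2674440.
Dyck paths of semilength n (length 2n) are counted by C_n; here n = 6. So B = C_6 = 132.
Reading a vote for the leader as '(' and for the other as ')' turns such a sequence into a balanced string of 7 pairs, so the count is C_7. So D = C_7 = 429.
A + B − D = 2674440 + 132 − 429 = 2674143.

2674143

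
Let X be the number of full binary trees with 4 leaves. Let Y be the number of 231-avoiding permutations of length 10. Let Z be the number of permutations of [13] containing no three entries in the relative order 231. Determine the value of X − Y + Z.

Full binary trees with 4 leaves have 4−1 = 3 internal nodes, so there are C_3 of them. So X = C_3 = 5.
For any fixed pattern of length 3, the pattern-avoiding permutations of [10] number C_10. So Y = C_10 = 16796.
Permutations of [n] avoiding any single length-3 pattern are counted by C_n; here n = 13. So Z = C_13 = 742900.
X − Y + Z = 5 − 16796 + 742900 = 726109.

726109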